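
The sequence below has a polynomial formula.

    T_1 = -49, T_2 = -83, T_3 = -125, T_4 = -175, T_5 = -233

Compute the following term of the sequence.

-34  -42  -50  -58
-8  -8  -8
Constant second difference = -8, so extend:
-58 − 8 = -66;  -233 − 66 = -299

-299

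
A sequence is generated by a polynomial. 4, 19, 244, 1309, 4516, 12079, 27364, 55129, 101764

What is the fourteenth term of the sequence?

986119

D1: 15, 225, 1065, 3207, 7563, 15285, 27765, 46635
D2: 210, 840, 2142, 4356, 7722, 12480, 18870
D3: 630, 1302, 2214, 3366, 4758, 6390
D4: 672, 912, 1152, 1392, 1632
D5: 240, 240, 240, 240
The fifth differences are constant (240).
1632 + 240 = 1872;  6390 + 1872 = 8262;  18870 + 8262 = 27132;  46635 + 27132 = 73767;  101764 + 73767 = 175531
1872 + 240 = 2112;  8262 + 2112 = 10374;  27132 + 10374 = 37506;  73767 + 37506 = 111273;  175531 + 111273 = 286804
2112 + 240 = 2352;  10374 + 2352 = 12726;  37506 + 12726 = 50232;  111273 + 50232 = 161505;  286804 + 161505 = 448309
2352 + 240 = 2592;  12726 + 2592 = 15318;  50232 + 15318 = 65550;  161505 + 65550 = 227055;  448309 + 227055 = 675364
2592 + 240 = 2832;  15318 + 2832 = 18150;  65550 + 18150 = 83700;  227055 + 83700 = 310755;  675364 + 310755 = 986119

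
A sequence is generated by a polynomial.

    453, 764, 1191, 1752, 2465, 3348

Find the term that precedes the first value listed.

First differences: 311  427  561  713  883
Second differences: 116  134  152  170
Third differences: 18  18  18
The third differences are constant at 18.
Work back: 116 − 18 = 98;  311 − 98 = 213;  453 − 213 = 240

240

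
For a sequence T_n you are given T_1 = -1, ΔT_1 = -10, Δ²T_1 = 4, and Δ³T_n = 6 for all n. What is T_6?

49

Build the table forward from the leading diagonal:
Δ³: 6, 6, 6, 6, 6, 6
Δ²: 4, 10, 16, 22, 28, 34
Δ: -10, -6, 4, 20, 42, 70
T: -1, -11, -17, -13, 7, 49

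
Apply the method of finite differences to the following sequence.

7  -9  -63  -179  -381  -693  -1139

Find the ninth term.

-2529

-16 , -54 , -116 , -202 , -312 , -446
-38 , -62 , -86 , -110 , -134
-24 , -24 , -24 , -24
Third differences constant at -24.
-134 − 24 = -158;  -446 − 158 = -604;  -1139 − 604 = -1743
-158 − 24 = -182;  -604 − 182 = -786;  -1743 − 786 = -2529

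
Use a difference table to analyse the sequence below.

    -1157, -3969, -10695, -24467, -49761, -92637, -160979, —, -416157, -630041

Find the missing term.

-264735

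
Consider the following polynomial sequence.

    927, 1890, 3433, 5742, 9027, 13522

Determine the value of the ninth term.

36967

D1: 963  1543  2309  3285  4495
D2: 580  766  976  1210
D3: 186  210  234
D4: 24  24
Fourth differences constant at 24.
234 + 24 = 258;  1210 + 258 = 1468;  4495 + 1468 = 5963;  13522 + 5963 = 19485
258 + 24 = 282;  1468 + 282 = 1750;  5963 + 1750 = 7713;  19485 + 7713 = 27198
282 + 24 = 306;  1750 + 306 = 2056;  7713 + 2056 = 9769;  27198 + 9769 = 36967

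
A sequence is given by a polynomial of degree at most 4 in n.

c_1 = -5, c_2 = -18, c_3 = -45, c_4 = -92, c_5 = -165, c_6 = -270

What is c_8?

-600

Δ: -13, -27, -47, -73, -105
Δ²: -14, -20, -26, -32
Δ³: -6, -6, -6
Constant third difference = -6, so extend:
-32 − 6 = -38;  -105 − 38 = -143;  -270 − 143 = -413
-38 − 6 = -44;  -143 − 44 = -187;  -413 − 187 = -600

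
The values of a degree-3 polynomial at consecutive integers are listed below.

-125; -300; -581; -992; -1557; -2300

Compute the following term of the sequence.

D1: -175, -281, -411, -565, -743
D2: -106, -130, -154, -178
D3: -24, -24, -24
Constant third difference = -24, so extend:
-178 − 24 = -202;  -743 − 202 = -945;  -2300 − 945 = -3245

-3245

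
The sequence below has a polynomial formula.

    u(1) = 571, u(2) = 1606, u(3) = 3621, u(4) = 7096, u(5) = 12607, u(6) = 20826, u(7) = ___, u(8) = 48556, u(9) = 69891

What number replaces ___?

Using the first 6 terms:
Δ: 1035, 2015, 3475, 5511, 8219
Δ²: 980, 1460, 2036, 2708
Δ³: 480, 576, 672
Δ⁴: 96, 96
Constant fourth difference = 96.
Extend forward: 672 + 96 = 768;  2708 + 768 = 3476;  8219 + 3476 = 11695;  20826 + 11695 = 32521

32521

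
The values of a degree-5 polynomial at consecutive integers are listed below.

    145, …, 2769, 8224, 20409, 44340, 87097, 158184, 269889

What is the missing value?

Using the last 7 terms:
First differences: 5455, 12185, 23931, 42757, 71087, 111705
Second differences: 6730, 11746, 18826, 28330, 40618
Third differences: 5016, 7080, 9504, 12288
Fourth differences: 2064, 2424, 2784
Fifth differences: 360, 360
Constant fifth difference = 360.
Extend backward: 2064 − 360 = 1704;  5016 − 1704 = 3312;  6730 − 3312 = 3418;  5455 − 3418 = 2037;  2769 − 2037 = 732

732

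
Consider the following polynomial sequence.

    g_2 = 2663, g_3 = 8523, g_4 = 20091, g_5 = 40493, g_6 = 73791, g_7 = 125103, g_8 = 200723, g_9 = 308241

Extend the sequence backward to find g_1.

201

First differences: 5860, 11568, 20402, 33298, 51312, 75620, 107518
Second differences: 5708, 8834, 12896, 18014, 24308, 31898
Third differences: 3126, 4062, 5118, 6294, 7590
Fourth differences: 936, 1056, 1176, 1296
Fifth differences: 120, 120, 120
The fifth differences are constant at 120.
Work back: 936 − 120 = 816;  3126 − 816 = 2310;  5708 − 2310 = 3398;  5860 − 3398 = 2462;  2663 − 2462 = 201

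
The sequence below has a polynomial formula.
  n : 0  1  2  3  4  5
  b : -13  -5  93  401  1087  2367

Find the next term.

8  98  308  686  1280
90  210  378  594
120  168  216
48  48
Constant fourth difference = 48, so extend:
216 + 48 = 264;  594 + 264 = 858;  1280 + 858 = 2138;  2367 + 2138 = 4505

4505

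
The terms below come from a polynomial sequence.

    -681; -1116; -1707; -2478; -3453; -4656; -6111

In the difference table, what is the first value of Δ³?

-24

Δ: -435, -591, -771, -975, -1203, -1455
Δ²: -156, -180, -204, -228, -252
Δ³: -24, -24, -24, -24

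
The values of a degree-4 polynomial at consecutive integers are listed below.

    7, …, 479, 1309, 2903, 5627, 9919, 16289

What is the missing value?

Using the last 6 terms:
D1: 830, 1594, 2724, 4292, 6370
D2: 764, 1130, 1568, 2078
D3: 366, 438, 510
D4: 72, 72
Constant fourth difference = 72.
Extend backward: 366 − 72 = 294;  764 − 294 = 470;  830 − 470 = 360;  479 − 360 = 119

119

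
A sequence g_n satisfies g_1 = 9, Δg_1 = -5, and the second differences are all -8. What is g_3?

Build the table forward from the leading diagonal:
D2: -8  -8  -8
D1: -5  -13  -21
g: 9  4  -9

-9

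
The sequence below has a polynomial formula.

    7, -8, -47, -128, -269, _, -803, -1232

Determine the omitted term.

Using the first 5 terms:
First differences: -15, -39, -81, -141
Second differences: -24, -42, -60
Third differences: -18, -18
Constant third difference = -18.
Extend forward: -60 − 18 = -78;  -141 − 78 = -219;  -269 − 219 = -488

-488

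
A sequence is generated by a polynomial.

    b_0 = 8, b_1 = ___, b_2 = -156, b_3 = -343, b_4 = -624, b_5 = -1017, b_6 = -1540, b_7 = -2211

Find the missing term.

Using the last 6 terms:
-187, -281, -393, -523, -671
-94, -112, -130, -148
-18, -18, -18
Constant third difference = -18.
Extend backward: -94 + 18 = -76;  -187 + 76 = -111;  -156 + 111 = -45

-45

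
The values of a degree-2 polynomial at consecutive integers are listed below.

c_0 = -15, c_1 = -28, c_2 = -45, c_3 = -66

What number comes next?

D1: -13 , -17 , -21
D2: -4 , -4
The second differences are constant (-4).
-21 − 4 = -25;  -66 − 25 = -91

-91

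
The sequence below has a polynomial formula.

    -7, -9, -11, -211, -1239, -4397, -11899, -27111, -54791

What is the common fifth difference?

D1: -2, -2, -200, -1028, -3158, -7502, -15212, -27680
D2: 0, -198, -828, -2130, -4344, -7710, -12468
D3: -198, -630, -1302, -2214, -3366, -4758
D4: -432, -672, -912, -1152, -1392
D5: -240, -240, -240, -240

-240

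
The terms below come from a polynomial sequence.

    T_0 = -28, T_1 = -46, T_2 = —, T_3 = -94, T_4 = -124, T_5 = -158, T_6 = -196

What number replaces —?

Using the last 4 terms:
Δ: -30, -34, -38
Δ²: -4, -4
Constant second difference = -4.
Extend backward: -30 + 4 = -26;  -94 + 26 = -68

-68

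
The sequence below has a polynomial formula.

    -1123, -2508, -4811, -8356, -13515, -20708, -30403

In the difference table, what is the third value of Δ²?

-1614

First differences: -1385, -2303, -3545, -5159, -7193, -9695
Second differences: -918, -1242, -1614, -2034, -2502
Third differences: -324, -372, -420, -468
Fourth differences: -48, -48, -48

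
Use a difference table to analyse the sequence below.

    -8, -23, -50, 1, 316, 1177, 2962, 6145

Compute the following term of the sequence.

Δ: -15, -27, 51, 315, 861, 1785, 3183
Δ²: -12, 78, 264, 546, 924, 1398
Δ³: 90, 186, 282, 378, 474
Δ⁴: 96, 96, 96, 96
Constant fourth difference = 96, so extend:
474 + 96 = 570;  1398 + 570 = 1968;  3183 + 1968 = 5151;  6145 + 5151 = 11296

11296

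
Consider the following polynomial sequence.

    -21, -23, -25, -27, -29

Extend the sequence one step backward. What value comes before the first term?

-19

Δ: -2, -2, -2, -2
The first differences are constant at -2.
Work back: -21 + 2 = -19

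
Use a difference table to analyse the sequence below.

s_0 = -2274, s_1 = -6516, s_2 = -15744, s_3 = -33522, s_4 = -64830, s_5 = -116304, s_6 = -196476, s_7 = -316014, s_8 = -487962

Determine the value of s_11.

-1489386

First differences: -4242 , -9228 , -17778 , -31308 , -51474 , -80172 , -119538 , -171948
Second differences: -4986 , -8550 , -13530 , -20166 , -28698 , -39366 , -52410
Third differences: -3564 , -4980 , -6636 , -8532 , -10668 , -13044
Fourth differences: -1416 , -1656 , -1896 , -2136 , -2376
Fifth differences: -240 , -240 , -240 , -240
Constant fifth difference = -240, so extend:
-2376 − 240 = -2616;  -13044 − 2616 = -15660;  -52410 − 15660 = -68070;  -171948 − 68070 = -240018;  -487962 − 240018 = -727980
-2616 − 240 = -2856;  -15660 − 2856 = -18516;  -68070 − 18516 = -86586;  -240018 − 86586 = -326604;  -727980 − 326604 = -1054584
-2856 − 240 = -3096;  -18516 − 3096 = -21612;  -86586 − 21612 = -108198;  -326604 − 108198 = -434802;  -1054584 − 434802 = -1489386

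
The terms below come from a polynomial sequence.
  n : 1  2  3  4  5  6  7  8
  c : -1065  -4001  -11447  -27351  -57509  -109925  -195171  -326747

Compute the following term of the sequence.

-521441

D1: -2936, -7446, -15904, -30158, -52416, -85246, -131576
D2: -4510, -8458, -14254, -22258, -32830, -46330
D3: -3948, -5796, -8004, -10572, -13500
D4: -1848, -2208, -2568, -2928
D5: -360, -360, -360
The fifth differences are constant (-360).
-2928 − 360 = -3288;  -13500 − 3288 = -16788;  -46330 − 16788 = -63118;  -131576 − 63118 = -194694;  -326747 − 194694 = -521441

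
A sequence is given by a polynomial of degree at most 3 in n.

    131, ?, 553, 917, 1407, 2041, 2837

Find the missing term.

Using the last 5 terms:
364  490  634  796
126  144  162
18  18
Constant third difference = 18.
Extend backward: 126 − 18 = 108;  364 − 108 = 256;  553 − 256 = 297

297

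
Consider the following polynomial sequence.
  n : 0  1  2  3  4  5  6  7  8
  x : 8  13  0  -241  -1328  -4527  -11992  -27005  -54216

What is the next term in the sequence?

-99883

D1: 5, -13, -241, -1087, -3199, -7465, -15013, -27211
D2: -18, -228, -846, -2112, -4266, -7548, -12198
D3: -210, -618, -1266, -2154, -3282, -4650
D4: -408, -648, -888, -1128, -1368
D5: -240, -240, -240, -240
The fifth differences are constant (-240).
-1368 − 240 = -1608;  -4650 − 1608 = -6258;  -12198 − 6258 = -18456;  -27211 − 18456 = -45667;  -54216 − 45667 = -99883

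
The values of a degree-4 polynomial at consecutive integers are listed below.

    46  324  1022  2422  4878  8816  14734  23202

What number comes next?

34862

D1: 278, 698, 1400, 2456, 3938, 5918, 8468
D2: 420, 702, 1056, 1482, 1980, 2550
D3: 282, 354, 426, 498, 570
D4: 72, 72, 72, 72
The fourth differences are constant (72).
570 + 72 = 642;  2550 + 642 = 3192;  8468 + 3192 = 11660;  23202 + 11660 = 34862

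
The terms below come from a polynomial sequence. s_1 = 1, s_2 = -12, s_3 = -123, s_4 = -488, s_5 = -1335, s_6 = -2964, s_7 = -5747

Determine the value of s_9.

First differences: -13 , -111 , -365 , -847 , -1629 , -2783
Second differences: -98 , -254 , -482 , -782 , -1154
Third differences: -156 , -228 , -300 , -372
Fourth differences: -72 , -72 , -72
Constant fourth difference = -72, so extend:
-372 − 72 = -444;  -1154 − 444 = -1598;  -2783 − 1598 = -4381;  -5747 − 4381 = -10128
-444 − 72 = -516;  -1598 − 516 = -2114;  -4381 − 2114 = -6495;  -10128 − 6495 = -16623

-16623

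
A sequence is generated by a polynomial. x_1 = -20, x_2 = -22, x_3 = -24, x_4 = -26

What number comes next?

-2  -2  -2
First differences constant at -2.
-26 − 2 = -28

-28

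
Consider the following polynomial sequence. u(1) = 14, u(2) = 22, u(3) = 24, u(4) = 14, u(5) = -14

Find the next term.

Δ: 8, 2, -10, -28
Δ²: -6, -12, -18
Δ³: -6, -6
The third differences are constant (-6).
-18 − 6 = -24;  -28 − 24 = -52;  -14 − 52 = -66

-66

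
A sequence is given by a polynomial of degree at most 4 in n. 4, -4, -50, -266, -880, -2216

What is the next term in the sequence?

D1: -8, -46, -216, -614, -1336
D2: -38, -170, -398, -722
D3: -132, -228, -324
D4: -96, -96
Fourth differences constant at -96.
-324 − 96 = -420;  -722 − 420 = -1142;  -1336 − 1142 = -2478;  -2216 − 2478 = -4694

-4694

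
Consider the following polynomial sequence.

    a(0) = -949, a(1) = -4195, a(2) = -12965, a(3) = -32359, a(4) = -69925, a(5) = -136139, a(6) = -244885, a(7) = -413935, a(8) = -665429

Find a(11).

-2211575

Δ: -3246 , -8770 , -19394 , -37566 , -66214 , -108746 , -169050 , -251494
Δ²: -5524 , -10624 , -18172 , -28648 , -42532 , -60304 , -82444
Δ³: -5100 , -7548 , -10476 , -13884 , -17772 , -22140
Δ⁴: -2448 , -2928 , -3408 , -3888 , -4368
Δ⁵: -480 , -480 , -480 , -480
The fifth differences are constant (-480).
-4368 − 480 = -4848;  -22140 − 4848 = -26988;  -82444 − 26988 = -109432;  -251494 − 109432 = -360926;  -665429 − 360926 = -1026355
-4848 − 480 = -5328;  -26988 − 5328 = -32316;  -109432 − 32316 = -141748;  -360926 − 141748 = -502674;  -1026355 − 502674 = -1529029
-5328 − 480 = -5808;  -32316 − 5808 = -38124;  -141748 − 38124 = -179872;  -502674 − 179872 = -682546;  -1529029 − 682546 = -2211575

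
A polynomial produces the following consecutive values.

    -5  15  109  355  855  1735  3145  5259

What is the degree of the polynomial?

D1: 20, 94, 246, 500, 880, 1410, 2114
D2: 74, 152, 254, 380, 530, 704
D3: 78, 102, 126, 150, 174
D4: 24, 24, 24, 24
The fourth differences are constant, so the polynomial has degree 4.

4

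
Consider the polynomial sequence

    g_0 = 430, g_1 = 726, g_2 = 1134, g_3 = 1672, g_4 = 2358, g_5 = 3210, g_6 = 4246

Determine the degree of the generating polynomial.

3

First differences: 296, 408, 538, 686, 852, 1036
Second differences: 112, 130, 148, 166, 184
Third differences: 18, 18, 18, 18
The third differences are constant, so the polynomial has degree 3.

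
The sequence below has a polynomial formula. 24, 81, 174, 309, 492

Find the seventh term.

1026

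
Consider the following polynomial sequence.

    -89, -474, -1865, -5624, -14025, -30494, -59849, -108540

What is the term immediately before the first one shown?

D1: -385  -1391  -3759  -8401  -16469  -29355  -48691
D2: -1006  -2368  -4642  -8068  -12886  -19336
D3: -1362  -2274  -3426  -4818  -6450
D4: -912  -1152  -1392  -1632
D5: -240  -240  -240
The fifth differences are constant at -240.
Work back: -912 + 240 = -672;  -1362 + 672 = -690;  -1006 + 690 = -316;  -385 + 316 = -69;  -89 + 69 = -20

-20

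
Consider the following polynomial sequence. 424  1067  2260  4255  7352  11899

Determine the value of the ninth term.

38440

D1: 643, 1193, 1995, 3097, 4547
D2: 550, 802, 1102, 1450
D3: 252, 300, 348
D4: 48, 48
The fourth differences are constant (48).
348 + 48 = 396;  1450 + 396 = 1846;  4547 + 1846 = 6393;  11899 + 6393 = 18292
396 + 48 = 444;  1846 + 444 = 2290;  6393 + 2290 = 8683;  18292 + 8683 = 26975
444 + 48 = 492;  2290 + 492 = 2782;  8683 + 2782 = 11465;  26975 + 11465 = 38440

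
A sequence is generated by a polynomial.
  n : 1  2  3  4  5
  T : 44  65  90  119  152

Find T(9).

324

21, 25, 29, 33
4, 4, 4
The second differences are constant (4).
33 + 4 = 37;  152 + 37 = 189
37 + 4 = 41;  189 + 41 = 230
41 + 4 = 45;  230 + 45 = 275
45 + 4 = 49;  275 + 49 = 324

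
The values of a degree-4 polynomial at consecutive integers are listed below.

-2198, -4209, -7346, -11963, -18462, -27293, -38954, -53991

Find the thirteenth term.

-202286

-2011 , -3137 , -4617 , -6499 , -8831 , -11661 , -15037
-1126 , -1480 , -1882 , -2332 , -2830 , -3376
-354 , -402 , -450 , -498 , -546
-48 , -48 , -48 , -48
Fourth differences constant at -48.
-546 − 48 = -594;  -3376 − 594 = -3970;  -15037 − 3970 = -19007;  -53991 − 19007 = -72998
-594 − 48 = -642;  -3970 − 642 = -4612;  -19007 − 4612 = -23619;  -72998 − 23619 = -96617
-642 − 48 = -690;  -4612 − 690 = -5302;  -23619 − 5302 = -28921;  -96617 − 28921 = -125538
-690 − 48 = -738;  -5302 − 738 = -6040;  -28921 − 6040 = -34961;  -125538 − 34961 = -160499
-738 − 48 = -786;  -6040 − 786 = -6826;  -34961 − 6826 = -41787;  -160499 − 41787 = -202286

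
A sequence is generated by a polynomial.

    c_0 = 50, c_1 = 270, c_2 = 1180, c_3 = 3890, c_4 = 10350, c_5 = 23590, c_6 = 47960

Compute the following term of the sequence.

89370

Δ: 220 , 910 , 2710 , 6460 , 13240 , 24370
Δ²: 690 , 1800 , 3750 , 6780 , 11130
Δ³: 1110 , 1950 , 3030 , 4350
Δ⁴: 840 , 1080 , 1320
Δ⁵: 240 , 240
Fifth differences constant at 240.
1320 + 240 = 1560;  4350 + 1560 = 5910;  11130 + 5910 = 17040;  24370 + 17040 = 41410;  47960 + 41410 = 89370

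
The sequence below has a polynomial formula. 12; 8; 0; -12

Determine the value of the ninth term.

Δ: -4  -8  -12
Δ²: -4  -4
Second differences constant at -4.
-12 − 4 = -16;  -12 − 16 = -28
-16 − 4 = -20;  -28 − 20 = -48
-20 − 4 = -24;  -48 − 24 = -72
-24 − 4 = -28;  -72 − 28 = -100
-28 − 4 = -32;  -100 − 32 = -132

-132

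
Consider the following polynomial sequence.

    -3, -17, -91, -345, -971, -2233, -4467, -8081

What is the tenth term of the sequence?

-21441

Δ: -14 , -74 , -254 , -626 , -1262 , -2234 , -3614
Δ²: -60 , -180 , -372 , -636 , -972 , -1380
Δ³: -120 , -192 , -264 , -336 , -408
Δ⁴: -72 , -72 , -72 , -72
The fourth differences are constant (-72).
-408 − 72 = -480;  -1380 − 480 = -1860;  -3614 − 1860 = -5474;  -8081 − 5474 = -13555
-480 − 72 = -552;  -1860 − 552 = -2412;  -5474 − 2412 = -7886;  -13555 − 7886 = -21441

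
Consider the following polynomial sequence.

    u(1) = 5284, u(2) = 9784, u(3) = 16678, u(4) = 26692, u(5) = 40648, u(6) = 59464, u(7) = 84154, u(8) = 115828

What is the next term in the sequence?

Δ: 4500 , 6894 , 10014 , 13956 , 18816 , 24690 , 31674
Δ²: 2394 , 3120 , 3942 , 4860 , 5874 , 6984
Δ³: 726 , 822 , 918 , 1014 , 1110
Δ⁴: 96 , 96 , 96 , 96
The fourth differences are constant (96).
1110 + 96 = 1206;  6984 + 1206 = 8190;  31674 + 8190 = 39864;  115828 + 39864 = 155692

155692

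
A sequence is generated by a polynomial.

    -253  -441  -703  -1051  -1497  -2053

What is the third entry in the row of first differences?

-348

Δ: -188, -262, -348, -446, -556
Δ²: -74, -86, -98, -110
Δ³: -12, -12, -12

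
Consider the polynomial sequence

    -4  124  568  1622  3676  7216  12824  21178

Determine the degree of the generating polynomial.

First differences: 128, 444, 1054, 2054, 3540, 5608, 8354
Second differences: 316, 610, 1000, 1486, 2068, 2746
Third differences: 294, 390, 486, 582, 678
Fourth differences: 96, 96, 96, 96
The fourth differences are constant, so the polynomial has degree 4.

4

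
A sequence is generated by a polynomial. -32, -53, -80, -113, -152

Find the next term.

First differences: -21 , -27 , -33 , -39
Second differences: -6 , -6 , -6
The second differences are constant (-6).
-39 − 6 = -45;  -152 − 45 = -197

-197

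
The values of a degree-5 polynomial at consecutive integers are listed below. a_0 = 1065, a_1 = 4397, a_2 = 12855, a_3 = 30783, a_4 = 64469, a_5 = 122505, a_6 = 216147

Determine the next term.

359675

Δ: 3332, 8458, 17928, 33686, 58036, 93642
Δ²: 5126, 9470, 15758, 24350, 35606
Δ³: 4344, 6288, 8592, 11256
Δ⁴: 1944, 2304, 2664
Δ⁵: 360, 360
Fifth differences constant at 360.
2664 + 360 = 3024;  11256 + 3024 = 14280;  35606 + 14280 = 49886;  93642 + 49886 = 143528;  216147 + 143528 = 359675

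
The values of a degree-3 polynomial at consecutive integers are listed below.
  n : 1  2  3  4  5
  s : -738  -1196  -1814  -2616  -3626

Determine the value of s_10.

Δ: -458 , -618 , -802 , -1010
Δ²: -160 , -184 , -208
Δ³: -24 , -24
Third differences constant at -24.
-208 − 24 = -232;  -1010 − 232 = -1242;  -3626 − 1242 = -4868
-232 − 24 = -256;  -1242 − 256 = -1498;  -4868 − 1498 = -6366
-256 − 24 = -280;  -1498 − 280 = -1778;  -6366 − 1778 = -8144
-280 − 24 = -304;  -1778 − 304 = -2082;  -8144 − 2082 = -10226
-304 − 24 = -328;  -2082 − 328 = -2410;  -10226 − 2410 = -12636

-12636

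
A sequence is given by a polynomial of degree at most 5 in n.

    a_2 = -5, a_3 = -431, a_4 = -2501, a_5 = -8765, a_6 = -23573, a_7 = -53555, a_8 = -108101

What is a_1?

Δ: -426  -2070  -6264  -14808  -29982  -54546
Δ²: -1644  -4194  -8544  -15174  -24564
Δ³: -2550  -4350  -6630  -9390
Δ⁴: -1800  -2280  -2760
Δ⁵: -480  -480
The fifth differences are constant at -480.
Work back: -1800 + 480 = -1320;  -2550 + 1320 = -1230;  -1644 + 1230 = -414;  -426 + 414 = -12;  -5 + 12 = 7

7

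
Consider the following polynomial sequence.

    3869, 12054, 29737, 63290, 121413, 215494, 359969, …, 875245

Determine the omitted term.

572682

Using the first 7 terms:
First differences: 8185  17683  33553  58123  94081  144475
Second differences: 9498  15870  24570  35958  50394
Third differences: 6372  8700  11388  14436
Fourth differences: 2328  2688  3048
Fifth differences: 360  360
Constant fifth difference = 360.
Extend forward: 3048 + 360 = 3408;  14436 + 3408 = 17844;  50394 + 17844 = 68238;  144475 + 68238 = 212713;  359969 + 212713 = 572682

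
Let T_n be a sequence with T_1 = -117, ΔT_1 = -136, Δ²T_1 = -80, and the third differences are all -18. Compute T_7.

-2493

Build the table forward from the leading diagonal:
Third differences: -18, -18, -18, -18, -18, -18, -18
Second differences: -80, -98, -116, -134, -152, -170, -188
First differences: -136, -216, -314, -430, -564, -716, -886
T: -117, -253, -469, -783, -1213, -1777, -2493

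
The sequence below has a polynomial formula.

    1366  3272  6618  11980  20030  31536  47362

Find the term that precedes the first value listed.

420

D1: 1906  3346  5362  8050  11506  15826
D2: 1440  2016  2688  3456  4320
D3: 576  672  768  864
D4: 96  96  96
The fourth differences are constant at 96.
Work back: 576 − 96 = 480;  1440 − 480 = 960;  1906 − 960 = 946;  1366 − 946 = 420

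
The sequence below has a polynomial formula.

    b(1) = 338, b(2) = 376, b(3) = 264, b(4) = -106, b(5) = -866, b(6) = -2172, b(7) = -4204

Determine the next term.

First differences: 38, -112, -370, -760, -1306, -2032
Second differences: -150, -258, -390, -546, -726
Third differences: -108, -132, -156, -180
Fourth differences: -24, -24, -24
The fourth differences are constant (-24).
-180 − 24 = -204;  -726 − 204 = -930;  -2032 − 930 = -2962;  -4204 − 2962 = -7166

-7166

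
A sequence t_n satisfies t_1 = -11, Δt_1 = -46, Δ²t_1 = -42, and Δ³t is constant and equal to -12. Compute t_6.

Build the table forward from the leading diagonal:
D3: -12, -12, -12, -12, -12, -12
D2: -42, -54, -66, -78, -90, -102
D1: -46, -88, -142, -208, -286, -376
t: -11, -57, -145, -287, -495, -781

-781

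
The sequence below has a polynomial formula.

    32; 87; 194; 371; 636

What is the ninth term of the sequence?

D1: 55 , 107 , 177 , 265
D2: 52 , 70 , 88
D3: 18 , 18
The third differences are constant (18).
88 + 18 = 106;  265 + 106 = 371;  636 + 371 = 1007
106 + 18 = 124;  371 + 124 = 495;  1007 + 495 = 1502
124 + 18 = 142;  495 + 142 = 637;  1502 + 637 = 2139
142 + 18 = 160;  637 + 160 = 797;  2139 + 797 = 2936

2936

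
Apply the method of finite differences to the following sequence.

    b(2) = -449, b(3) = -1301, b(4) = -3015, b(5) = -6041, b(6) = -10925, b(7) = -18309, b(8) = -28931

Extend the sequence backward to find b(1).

-105

First differences: -852  -1714  -3026  -4884  -7384  -10622
Second differences: -862  -1312  -1858  -2500  -3238
Third differences: -450  -546  -642  -738
Fourth differences: -96  -96  -96
The fourth differences are constant at -96.
Work back: -450 + 96 = -354;  -862 + 354 = -508;  -852 + 508 = -344;  -449 + 344 = -105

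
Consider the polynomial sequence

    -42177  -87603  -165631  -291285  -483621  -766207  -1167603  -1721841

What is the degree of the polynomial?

5

First differences: -45426, -78028, -125654, -192336, -282586, -401396, -554238
Second differences: -32602, -47626, -66682, -90250, -118810, -152842
Third differences: -15024, -19056, -23568, -28560, -34032
Fourth differences: -4032, -4512, -4992, -5472
Fifth differences: -480, -480, -480
The fifth differences are constant, so the polynomial has degree 5.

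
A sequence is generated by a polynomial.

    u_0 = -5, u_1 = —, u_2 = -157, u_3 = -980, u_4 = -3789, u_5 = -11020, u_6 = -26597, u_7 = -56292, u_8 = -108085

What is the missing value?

Using the last 7 terms:
First differences: -823  -2809  -7231  -15577  -29695  -51793
Second differences: -1986  -4422  -8346  -14118  -22098
Third differences: -2436  -3924  -5772  -7980
Fourth differences: -1488  -1848  -2208
Fifth differences: -360  -360
Constant fifth difference = -360.
Extend backward: -1488 + 360 = -1128;  -2436 + 1128 = -1308;  -1986 + 1308 = -678;  -823 + 678 = -145;  -157 + 145 = -12

-12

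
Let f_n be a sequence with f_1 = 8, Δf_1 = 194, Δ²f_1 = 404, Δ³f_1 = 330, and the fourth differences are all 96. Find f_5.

4624

Build the table forward from the leading diagonal:
Fourth differences: 96, 96, 96, 96, 96
Third differences: 330, 426, 522, 618, 714
Second differences: 404, 734, 1160, 1682, 2300
First differences: 194, 598, 1332, 2492, 4174
f: 8, 202, 800, 2132, 4624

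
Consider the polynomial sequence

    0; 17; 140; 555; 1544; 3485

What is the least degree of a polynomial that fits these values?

First differences: 17, 123, 415, 989, 1941
Second differences: 106, 292, 574, 952
Third differences: 186, 282, 378
Fourth differences: 96, 96
The fourth differences are constant, so the polynomial has degree 4.

4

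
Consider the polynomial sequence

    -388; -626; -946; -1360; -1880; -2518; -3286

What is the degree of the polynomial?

First differences: -238, -320, -414, -520, -638, -768
Second differences: -82, -94, -106, -118, -130
Third differences: -12, -12, -12, -12
The third differences are constant, so the polynomial has degree 3.

3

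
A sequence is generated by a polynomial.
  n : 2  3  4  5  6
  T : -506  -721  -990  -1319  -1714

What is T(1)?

-339

Δ: -215, -269, -329, -395
Δ²: -54, -60, -66
Δ³: -6, -6
The third differences are constant at -6.
Work back: -54 + 6 = -48;  -215 + 48 = -167;  -506 + 167 = -339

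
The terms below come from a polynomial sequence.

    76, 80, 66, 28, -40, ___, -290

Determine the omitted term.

-144

Using the first 5 terms:
First differences: 4, -14, -38, -68
Second differences: -18, -24, -30
Third differences: -6, -6
Constant third difference = -6.
Extend forward: -30 − 6 = -36;  -68 − 36 = -104;  -40 − 104 = -144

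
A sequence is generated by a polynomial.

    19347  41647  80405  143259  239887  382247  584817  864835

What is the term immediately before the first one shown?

7667

Δ: 22300, 38758, 62854, 96628, 142360, 202570, 280018
Δ²: 16458, 24096, 33774, 45732, 60210, 77448
Δ³: 7638, 9678, 11958, 14478, 17238
Δ⁴: 2040, 2280, 2520, 2760
Δ⁵: 240, 240, 240
The fifth differences are constant at 240.
Work back: 2040 − 240 = 1800;  7638 − 1800 = 5838;  16458 − 5838 = 10620;  22300 − 10620 = 11680;  19347 − 11680 = 7667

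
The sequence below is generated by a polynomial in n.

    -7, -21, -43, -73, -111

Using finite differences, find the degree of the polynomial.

D1: -14, -22, -30, -38
D2: -8, -8, -8
The second differences are constant, so the polynomial has degree 2.

2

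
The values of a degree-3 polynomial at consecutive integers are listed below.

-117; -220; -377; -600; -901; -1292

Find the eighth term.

-2392

D1: -103  -157  -223  -301  -391
D2: -54  -66  -78  -90
D3: -12  -12  -12
Third differences constant at -12.
-90 − 12 = -102;  -391 − 102 = -493;  -1292 − 493 = -1785
-102 − 12 = -114;  -493 − 114 = -607;  -1785 − 607 = -2392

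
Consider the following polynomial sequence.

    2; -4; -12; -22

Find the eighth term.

-6  -8  -10
-2  -2
Constant second difference = -2, so extend:
-10 − 2 = -12;  -22 − 12 = -34
-12 − 2 = -14;  -34 − 14 = -48
-14 − 2 = -16;  -48 − 16 = -64
-16 − 2 = -18;  -64 − 18 = -82

-82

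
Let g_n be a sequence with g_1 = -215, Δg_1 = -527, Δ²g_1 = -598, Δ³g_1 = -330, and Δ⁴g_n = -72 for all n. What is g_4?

Build the table forward from the leading diagonal:
Δ⁴: -72  -72  -72  -72
Δ³: -330  -402  -474  -546
Δ²: -598  -928  -1330  -1804
Δ: -527  -1125  -2053  -3383
g: -215  -742  -1867  -3920

-3920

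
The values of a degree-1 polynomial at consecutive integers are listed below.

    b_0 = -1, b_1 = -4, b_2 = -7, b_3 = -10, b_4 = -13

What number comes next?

Δ: -3, -3, -3, -3
First differences constant at -3.
-13 − 3 = -16

-16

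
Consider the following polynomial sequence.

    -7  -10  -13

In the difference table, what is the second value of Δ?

-3

First differences: -3, -3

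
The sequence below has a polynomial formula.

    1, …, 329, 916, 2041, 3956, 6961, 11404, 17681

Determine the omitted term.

Using the last 7 terms:
Δ: 587, 1125, 1915, 3005, 4443, 6277
Δ²: 538, 790, 1090, 1438, 1834
Δ³: 252, 300, 348, 396
Δ⁴: 48, 48, 48
Constant fourth difference = 48.
Extend backward: 252 − 48 = 204;  538 − 204 = 334;  587 − 334 = 253;  329 − 253 = 76

76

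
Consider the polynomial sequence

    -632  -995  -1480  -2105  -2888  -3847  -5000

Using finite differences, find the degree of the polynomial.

3

-363, -485, -625, -783, -959, -1153
-122, -140, -158, -176, -194
-18, -18, -18, -18
The third differences are constant, so the polynomial has degree 3.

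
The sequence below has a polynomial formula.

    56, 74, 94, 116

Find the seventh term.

194

18, 20, 22
2, 2
The second differences are constant (2).
22 + 2 = 24;  116 + 24 = 140
24 + 2 = 26;  140 + 26 = 166
26 + 2 = 28;  166 + 28 = 194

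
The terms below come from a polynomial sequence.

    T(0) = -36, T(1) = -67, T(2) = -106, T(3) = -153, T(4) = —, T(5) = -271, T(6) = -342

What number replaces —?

-208

Using the first 4 terms:
-31, -39, -47
-8, -8
Constant second difference = -8.
Extend forward: -47 − 8 = -55;  -153 − 55 = -208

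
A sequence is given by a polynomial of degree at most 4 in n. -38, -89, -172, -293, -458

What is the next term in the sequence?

-673

First differences: -51, -83, -121, -165
Second differences: -32, -38, -44
Third differences: -6, -6
Third differences constant at -6.
-44 − 6 = -50;  -165 − 50 = -215;  -458 − 215 = -673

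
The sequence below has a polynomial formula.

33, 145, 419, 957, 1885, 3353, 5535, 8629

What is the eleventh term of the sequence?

Δ: 112, 274, 538, 928, 1468, 2182, 3094
Δ²: 162, 264, 390, 540, 714, 912
Δ³: 102, 126, 150, 174, 198
Δ⁴: 24, 24, 24, 24
The fourth differences are constant (24).
198 + 24 = 222;  912 + 222 = 1134;  3094 + 1134 = 4228;  8629 + 4228 = 12857
222 + 24 = 246;  1134 + 246 = 1380;  4228 + 1380 = 5608;  12857 + 5608 = 18465
246 + 24 = 270;  1380 + 270 = 1650;  5608 + 1650 = 7258;  18465 + 7258 = 25723

25723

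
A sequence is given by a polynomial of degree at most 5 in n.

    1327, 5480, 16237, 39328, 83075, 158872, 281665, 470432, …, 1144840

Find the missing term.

748663

Using the first 8 terms:
4153  10757  23091  43747  75797  122793  188767
6604  12334  20656  32050  46996  65974
5730  8322  11394  14946  18978
2592  3072  3552  4032
480  480  480
Constant fifth difference = 480.
Extend forward: 4032 + 480 = 4512;  18978 + 4512 = 23490;  65974 + 23490 = 89464;  188767 + 89464 = 278231;  470432 + 278231 = 748663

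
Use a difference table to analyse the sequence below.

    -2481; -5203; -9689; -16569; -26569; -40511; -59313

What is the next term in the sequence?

-83989

D1: -2722, -4486, -6880, -10000, -13942, -18802
D2: -1764, -2394, -3120, -3942, -4860
D3: -630, -726, -822, -918
D4: -96, -96, -96
Fourth differences constant at -96.
-918 − 96 = -1014;  -4860 − 1014 = -5874;  -18802 − 5874 = -24676;  -59313 − 24676 = -83989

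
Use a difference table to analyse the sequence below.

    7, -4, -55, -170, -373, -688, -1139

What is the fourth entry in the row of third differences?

D1: -11, -51, -115, -203, -315, -451
D2: -40, -64, -88, -112, -136
D3: -24, -24, -24, -24

-24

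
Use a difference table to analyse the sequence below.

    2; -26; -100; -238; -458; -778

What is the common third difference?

-18

D1: -28, -74, -138, -220, -320
D2: -46, -64, -82, -100
D3: -18, -18, -18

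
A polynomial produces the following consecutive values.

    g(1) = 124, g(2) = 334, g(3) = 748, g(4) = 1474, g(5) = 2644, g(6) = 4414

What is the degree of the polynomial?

Δ: 210, 414, 726, 1170, 1770
Δ²: 204, 312, 444, 600
Δ³: 108, 132, 156
Δ⁴: 24, 24
The fourth differences are constant, so the polynomial has degree 4.

4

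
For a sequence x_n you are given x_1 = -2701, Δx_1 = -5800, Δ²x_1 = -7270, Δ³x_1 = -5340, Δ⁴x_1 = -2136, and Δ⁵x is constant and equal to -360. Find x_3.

-21571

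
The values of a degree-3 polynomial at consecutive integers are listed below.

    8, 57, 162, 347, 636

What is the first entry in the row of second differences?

56

First differences: 49, 105, 185, 289
Second differences: 56, 80, 104
Third differences: 24, 24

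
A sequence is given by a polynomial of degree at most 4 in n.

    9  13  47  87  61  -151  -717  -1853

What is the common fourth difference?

-48

Δ: 4, 34, 40, -26, -212, -566, -1136
Δ²: 30, 6, -66, -186, -354, -570
Δ³: -24, -72, -120, -168, -216
Δ⁴: -48, -48, -48, -48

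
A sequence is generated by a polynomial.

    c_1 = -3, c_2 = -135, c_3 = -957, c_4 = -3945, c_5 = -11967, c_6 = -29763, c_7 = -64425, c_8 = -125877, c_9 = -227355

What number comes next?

-385887

Δ: -132, -822, -2988, -8022, -17796, -34662, -61452, -101478
Δ²: -690, -2166, -5034, -9774, -16866, -26790, -40026
Δ³: -1476, -2868, -4740, -7092, -9924, -13236
Δ⁴: -1392, -1872, -2352, -2832, -3312
Δ⁵: -480, -480, -480, -480
Constant fifth difference = -480, so extend:
-3312 − 480 = -3792;  -13236 − 3792 = -17028;  -40026 − 17028 = -57054;  -101478 − 57054 = -158532;  -227355 − 158532 = -385887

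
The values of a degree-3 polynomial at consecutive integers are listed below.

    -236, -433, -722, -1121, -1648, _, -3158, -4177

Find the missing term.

-2321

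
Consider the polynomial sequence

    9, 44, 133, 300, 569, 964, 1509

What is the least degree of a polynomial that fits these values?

3

Δ: 35, 89, 167, 269, 395, 545
Δ²: 54, 78, 102, 126, 150
Δ³: 24, 24, 24, 24
The third differences are constant, so the polynomial has degree 3.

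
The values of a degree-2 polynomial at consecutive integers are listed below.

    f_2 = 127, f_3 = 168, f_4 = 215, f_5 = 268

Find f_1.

D1: 41  47  53
D2: 6  6
The second differences are constant at 6.
Work back: 41 − 6 = 35;  127 − 35 = 92

92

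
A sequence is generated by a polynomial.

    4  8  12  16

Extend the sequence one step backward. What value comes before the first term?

0

Δ: 4  4  4
The first differences are constant at 4.
Work back: 4 − 4 = 0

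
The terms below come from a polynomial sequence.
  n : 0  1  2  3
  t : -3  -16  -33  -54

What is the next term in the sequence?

-79

Δ: -13, -17, -21
Δ²: -4, -4
The second differences are constant (-4).
-21 − 4 = -25;  -54 − 25 = -79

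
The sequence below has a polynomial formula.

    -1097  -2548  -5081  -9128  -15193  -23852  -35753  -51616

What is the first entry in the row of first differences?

Δ: -1451, -2533, -4047, -6065, -8659, -11901, -15863
Δ²: -1082, -1514, -2018, -2594, -3242, -3962
Δ³: -432, -504, -576, -648, -720
Δ⁴: -72, -72, -72, -72

-1451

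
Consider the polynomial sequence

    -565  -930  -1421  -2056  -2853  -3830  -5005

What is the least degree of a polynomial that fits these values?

3

D1: -365, -491, -635, -797, -977, -1175
D2: -126, -144, -162, -180, -198
D3: -18, -18, -18, -18
The third differences are constant, so the polynomial has degree 3.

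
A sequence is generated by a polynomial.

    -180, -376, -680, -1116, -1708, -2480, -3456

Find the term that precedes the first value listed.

Δ: -196, -304, -436, -592, -772, -976
Δ²: -108, -132, -156, -180, -204
Δ³: -24, -24, -24, -24
The third differences are constant at -24.
Work back: -108 + 24 = -84;  -196 + 84 = -112;  -180 + 112 = -68

-68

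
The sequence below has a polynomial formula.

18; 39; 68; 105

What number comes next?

First differences: 21, 29, 37
Second differences: 8, 8
The second differences are constant (8).
37 + 8 = 45;  105 + 45 = 150

150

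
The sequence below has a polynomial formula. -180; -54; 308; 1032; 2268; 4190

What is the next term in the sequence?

6996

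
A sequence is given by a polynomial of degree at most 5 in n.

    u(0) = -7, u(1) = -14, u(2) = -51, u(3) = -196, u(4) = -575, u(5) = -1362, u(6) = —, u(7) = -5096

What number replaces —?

Using the first 6 terms:
First differences: -7, -37, -145, -379, -787
Second differences: -30, -108, -234, -408
Third differences: -78, -126, -174
Fourth differences: -48, -48
Constant fourth difference = -48.
Extend forward: -174 − 48 = -222;  -408 − 222 = -630;  -787 − 630 = -1417;  -1362 − 1417 = -2779

-2779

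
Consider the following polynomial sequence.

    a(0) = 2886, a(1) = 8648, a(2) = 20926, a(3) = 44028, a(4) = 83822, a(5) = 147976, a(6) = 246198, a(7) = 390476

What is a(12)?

2412126

First differences: 5762 , 12278 , 23102 , 39794 , 64154 , 98222 , 144278
Second differences: 6516 , 10824 , 16692 , 24360 , 34068 , 46056
Third differences: 4308 , 5868 , 7668 , 9708 , 11988
Fourth differences: 1560 , 1800 , 2040 , 2280
Fifth differences: 240 , 240 , 240
Fifth differences constant at 240.
2280 + 240 = 2520;  11988 + 2520 = 14508;  46056 + 14508 = 60564;  144278 + 60564 = 204842;  390476 + 204842 = 595318
2520 + 240 = 2760;  14508 + 2760 = 17268;  60564 + 17268 = 77832;  204842 + 77832 = 282674;  595318 + 282674 = 877992
2760 + 240 = 3000;  17268 + 3000 = 20268;  77832 + 20268 = 98100;  282674 + 98100 = 380774;  877992 + 380774 = 1258766
3000 + 240 = 3240;  20268 + 3240 = 23508;  98100 + 23508 = 121608;  380774 + 121608 = 502382;  1258766 + 502382 = 1761148
3240 + 240 = 3480;  23508 + 3480 = 26988;  121608 + 26988 = 148596;  502382 + 148596 = 650978;  1761148 + 650978 = 2412126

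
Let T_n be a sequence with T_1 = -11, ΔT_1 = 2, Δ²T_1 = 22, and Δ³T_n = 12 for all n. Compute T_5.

Build the table forward from the leading diagonal:
D3: 12  12  12  12  12
D2: 22  34  46  58  70
D1: 2  24  58  104  162
T: -11  -9  15  73  177

177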